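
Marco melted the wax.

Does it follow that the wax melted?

yes

'Marco melted the wax' is the causative; it entails the inchoative 'the wax melted'.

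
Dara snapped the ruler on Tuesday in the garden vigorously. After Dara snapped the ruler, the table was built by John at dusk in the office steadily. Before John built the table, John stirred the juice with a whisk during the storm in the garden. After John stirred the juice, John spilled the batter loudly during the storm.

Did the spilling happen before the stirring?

The narrative orders the stirring before the spilling.

no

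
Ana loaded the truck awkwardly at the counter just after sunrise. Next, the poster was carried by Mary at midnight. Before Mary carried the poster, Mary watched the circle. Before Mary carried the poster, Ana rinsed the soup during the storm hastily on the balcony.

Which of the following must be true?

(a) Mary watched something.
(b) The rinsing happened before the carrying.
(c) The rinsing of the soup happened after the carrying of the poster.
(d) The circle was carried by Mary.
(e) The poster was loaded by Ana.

(a) Entailed — every conjunct here is already in the original watching event.
(b) Entailed — the narrative places the rinsing before the carrying.
(c) Not entailed — the narrative places the rinsing before the carrying, not after.
(d) Not entailed — Mary carried the poster, not the circle; the circle belongs to the watching event.
(e) Not entailed — Ana loaded the truck, not the poster; the poster belongs to the carrying event.

(a), (b)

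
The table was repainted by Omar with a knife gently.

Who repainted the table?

'Omar' marks the agent of the repainting event.

Omar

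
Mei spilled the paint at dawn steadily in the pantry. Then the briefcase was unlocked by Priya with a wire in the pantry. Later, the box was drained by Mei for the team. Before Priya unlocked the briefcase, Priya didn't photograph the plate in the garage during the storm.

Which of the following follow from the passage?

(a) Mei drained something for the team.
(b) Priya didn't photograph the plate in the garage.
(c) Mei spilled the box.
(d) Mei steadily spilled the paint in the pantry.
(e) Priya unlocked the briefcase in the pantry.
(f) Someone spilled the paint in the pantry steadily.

(a), (d), (e), (f)

(a) Entailed — every conjunct here is already in the original draining event.
(b) Not entailed — dropping 'during the storm' under negation is not valid — the original leaves open that Priya photographed the plate some other way.
(c) Not entailed — Mei spilled the paint, not the box; the box belongs to the draining event.
(d) Entailed — this follows by dropping conjuncts from the spilling event's description.
(e) Entailed — dropping 'with a wire' leaves a sub-description the original still satisfies.
(f) Entailed — dropping 'at dawn' and generalizing the agent leaves a sub-description the original still satisfies.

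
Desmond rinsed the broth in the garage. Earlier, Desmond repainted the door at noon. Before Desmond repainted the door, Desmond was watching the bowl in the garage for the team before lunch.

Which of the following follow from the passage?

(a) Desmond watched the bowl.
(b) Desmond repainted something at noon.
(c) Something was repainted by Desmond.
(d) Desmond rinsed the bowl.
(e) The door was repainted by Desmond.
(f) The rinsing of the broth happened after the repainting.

(a) Entailed — 'watch' is an activity; 'was watching' entails that some watching happened, so 'watched' holds.
(b) Entailed — this follows by dropping conjuncts from the repainting event's description.
(c) Entailed — the original entails any weakening of itself; this just drops 'at noon' and generalizes the patient.
(d) Not entailed — Desmond rinsed the broth, not the bowl; the bowl belongs to the watching event.
(e) Entailed — the original entails any weakening of itself; this just drops 'at noon'.
(f) Entailed — the narrative places the repainting before the rinsing.

(a), (b), (c), (e), (f)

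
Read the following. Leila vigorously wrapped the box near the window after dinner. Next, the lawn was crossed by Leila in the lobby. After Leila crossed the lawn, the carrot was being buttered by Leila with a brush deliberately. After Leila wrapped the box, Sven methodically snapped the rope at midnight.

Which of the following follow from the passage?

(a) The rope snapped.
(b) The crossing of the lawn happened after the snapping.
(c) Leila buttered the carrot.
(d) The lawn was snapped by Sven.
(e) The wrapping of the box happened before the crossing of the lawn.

(a) Entailed — 'Sven snapped the rope' is causative; it entails the inchoative 'the rope snapped'.
(b) Not entailed — the narrative doesn't order the snapping relative to the crossing.
(c) Not entailed — 'was buttering' is progressive on an accomplishment; it does not entail the completed 'buttered'.
(d) Not entailed — Sven snapped the rope, not the lawn; the lawn belongs to the crossing event.
(e) Entailed — the narrative places the wrapping before the crossing.

(a), (e)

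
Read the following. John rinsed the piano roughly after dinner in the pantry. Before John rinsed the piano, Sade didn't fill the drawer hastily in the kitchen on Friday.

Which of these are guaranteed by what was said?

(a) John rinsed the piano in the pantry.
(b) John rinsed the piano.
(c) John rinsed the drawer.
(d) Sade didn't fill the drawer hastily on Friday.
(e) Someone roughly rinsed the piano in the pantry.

(a), (b), (e)

(a) Entailed — dropping 'after dinner', 'roughly' leaves a sub-description the original still satisfies.
(b) Entailed — this follows by dropping conjuncts from the rinsing event's description.
(c) Not entailed — John rinsed the piano, not the drawer; the drawer belongs to the filling event.
(d) Not entailed — dropping 'in the kitchen' under negation is not valid — the original leaves open that Sade filled the drawer some other way.
(e) Entailed — every conjunct here is already in the original rinsing event.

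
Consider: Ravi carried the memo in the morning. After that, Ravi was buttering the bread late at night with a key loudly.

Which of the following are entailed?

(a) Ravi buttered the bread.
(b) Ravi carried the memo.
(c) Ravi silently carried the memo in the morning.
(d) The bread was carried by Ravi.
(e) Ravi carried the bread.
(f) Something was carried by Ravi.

(a) Not entailed — 'was buttering' is progressive on an accomplishment; it does not entail the completed 'buttered'.
(b) Entailed — dropping 'in the morning' leaves a sub-description the original still satisfies.
(c) Not entailed — 'silently' adds information not in the original event.
(d) Not entailed — Ravi carried the memo, not the bread; the bread belongs to the buttering event.
(e) Not entailed — Ravi carried the memo, not the bread; the bread belongs to the buttering event.
(f) Entailed — dropping 'in the morning' and generalizing the patient leaves a sub-description the original still satisfies.

(b), (f)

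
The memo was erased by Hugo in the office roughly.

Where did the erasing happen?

'in the office' marks the location of the erasing event.

in the office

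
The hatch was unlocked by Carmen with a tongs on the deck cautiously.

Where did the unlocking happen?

on the deck

'on the deck' marks the location of the unlocking event.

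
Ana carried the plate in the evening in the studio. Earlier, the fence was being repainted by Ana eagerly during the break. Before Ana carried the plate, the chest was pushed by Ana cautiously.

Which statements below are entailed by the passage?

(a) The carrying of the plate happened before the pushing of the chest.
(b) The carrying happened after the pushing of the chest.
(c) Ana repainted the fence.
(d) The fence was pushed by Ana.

(a) Not entailed — the narrative places the pushing before the carrying, not after.
(b) Entailed — the narrative places the pushing before the carrying.
(c) Not entailed — 'was repainting' is progressive on an accomplishment; it does not entail the completed 'repainted'.
(d) Not entailed — Ana pushed the chest, not the fence; the fence belongs to the repainting event.

(b)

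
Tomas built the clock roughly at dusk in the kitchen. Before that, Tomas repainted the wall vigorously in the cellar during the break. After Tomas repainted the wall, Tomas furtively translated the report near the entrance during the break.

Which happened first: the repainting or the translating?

The connectives place the repainting before the translating.

the repainting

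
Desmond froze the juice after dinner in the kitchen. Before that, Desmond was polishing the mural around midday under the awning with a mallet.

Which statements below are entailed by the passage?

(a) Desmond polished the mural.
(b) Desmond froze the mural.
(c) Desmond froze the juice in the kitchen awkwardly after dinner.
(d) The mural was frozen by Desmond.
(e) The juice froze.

(a) Entailed — 'polish' is an activity; 'was polishing' entails that some polishing happened, so 'polished' holds.
(b) Not entailed — Desmond froze the juice, not the mural; the mural belongs to the polishing event.
(c) Not entailed — 'awkwardly' adds information not in the original event.
(d) Not entailed — Desmond froze the juice, not the mural; the mural belongs to the polishing event.
(e) Entailed — 'Desmond froze the juice' is causative; it entails the inchoative 'the juice froze'.

(a), (e)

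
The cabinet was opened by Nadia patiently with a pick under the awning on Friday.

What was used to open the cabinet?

'with a pick' marks the instrument of the opening event.

a pick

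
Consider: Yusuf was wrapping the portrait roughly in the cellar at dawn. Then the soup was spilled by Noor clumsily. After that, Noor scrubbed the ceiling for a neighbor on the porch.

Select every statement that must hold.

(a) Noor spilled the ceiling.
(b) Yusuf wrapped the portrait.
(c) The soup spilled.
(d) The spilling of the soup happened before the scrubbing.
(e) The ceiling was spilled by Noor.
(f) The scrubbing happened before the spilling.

(a) Not entailed — Noor spilled the soup, not the ceiling; the ceiling belongs to the scrubbing event.
(b) Not entailed — 'was wrapping' is progressive on an accomplishment; it does not entail the completed 'wrapped'.
(c) Entailed — 'Noor spilled the soup' is causative; it entails the inchoative 'the soup spilled'.
(d) Entailed — the narrative places the spilling before the scrubbing.
(e) Not entailed — Noor spilled the soup, not the ceiling; the ceiling belongs to the scrubbing event.
(f) Not entailed — the narrative places the spilling before the scrubbing, not after.

(c), (d)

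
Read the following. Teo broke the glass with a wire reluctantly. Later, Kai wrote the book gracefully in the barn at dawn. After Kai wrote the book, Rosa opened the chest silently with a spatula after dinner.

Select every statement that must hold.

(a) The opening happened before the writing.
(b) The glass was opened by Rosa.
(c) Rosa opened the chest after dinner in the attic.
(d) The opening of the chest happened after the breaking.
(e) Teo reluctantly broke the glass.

(d), (e)

(a) Not entailed — the narrative places the writing before the opening, not after.
(b) Not entailed — Rosa opened the chest, not the glass; the glass belongs to the breaking event.
(c) Not entailed — 'in the attic' adds information not in the original event.
(d) Entailed — the narrative places the breaking before the opening.
(e) Entailed — every conjunct here is already in the original breaking event.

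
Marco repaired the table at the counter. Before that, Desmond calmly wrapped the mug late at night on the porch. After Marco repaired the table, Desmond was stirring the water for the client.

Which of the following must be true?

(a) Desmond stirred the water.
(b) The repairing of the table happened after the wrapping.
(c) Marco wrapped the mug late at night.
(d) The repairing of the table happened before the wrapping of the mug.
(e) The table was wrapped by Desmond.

(a), (b)

(a) Entailed — 'stir' is an activity; 'was stirring' entails that some stirring happened, so 'stirred' holds.
(b) Entailed — the narrative places the wrapping before the repairing.
(c) Not entailed — the passage has Desmond wrapping the mug, not Marco.
(d) Not entailed — the narrative places the wrapping before the repairing, not after.
(e) Not entailed — Desmond wrapped the mug, not the table; the table belongs to the repairing event.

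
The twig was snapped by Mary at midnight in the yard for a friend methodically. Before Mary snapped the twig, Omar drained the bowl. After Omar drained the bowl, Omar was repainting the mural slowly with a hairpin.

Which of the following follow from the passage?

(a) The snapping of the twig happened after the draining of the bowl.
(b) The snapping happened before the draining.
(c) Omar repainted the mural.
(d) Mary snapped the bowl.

(a)

(a) Entailed — the narrative places the draining before the snapping.
(b) Not entailed — the narrative places the draining before the snapping, not after.
(c) Not entailed — 'was repainting' is progressive on an accomplishment; it does not entail the completed 'repainted'.
(d) Not entailed — Mary snapped the twig, not the bowl; the bowl belongs to the draining event.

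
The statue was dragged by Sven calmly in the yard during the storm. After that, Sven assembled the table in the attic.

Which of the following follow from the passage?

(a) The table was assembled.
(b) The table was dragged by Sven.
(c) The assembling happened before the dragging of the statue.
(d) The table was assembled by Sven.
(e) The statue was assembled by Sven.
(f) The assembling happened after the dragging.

(a) Entailed — dropping 'in the attic' and generalizing the agent leaves a sub-description the original still satisfies.
(b) Not entailed — Sven dragged the statue, not the table; the table belongs to the assembling event.
(c) Not entailed — the narrative places the dragging before the assembling, not after.
(d) Entailed — dropping 'in the attic' leaves a sub-description the original still satisfies.
(e) Not entailed — Sven assembled the table, not the statue; the statue belongs to the dragging event.
(f) Entailed — the narrative places the dragging before the assembling.

(a), (d), (f)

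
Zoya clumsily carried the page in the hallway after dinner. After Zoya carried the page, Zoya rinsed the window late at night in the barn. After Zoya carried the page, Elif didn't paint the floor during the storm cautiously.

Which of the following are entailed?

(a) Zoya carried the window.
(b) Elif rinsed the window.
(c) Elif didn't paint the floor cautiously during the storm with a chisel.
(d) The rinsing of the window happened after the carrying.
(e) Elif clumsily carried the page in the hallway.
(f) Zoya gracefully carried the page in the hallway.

(a) Not entailed — Zoya carried the page, not the window; the window belongs to the rinsing event.
(b) Not entailed — the passage has Zoya rinsing the window, not Elif.
(c) Entailed — under negation, adding a further restriction is entailed: if no such painting event occurred, none occurred with a chisel either.
(d) Entailed — the narrative places the carrying before the rinsing.
(e) Not entailed — the passage has Zoya carrying the page, not Elif.
(f) Not entailed — 'gracefully' adds a manner not in (and inconsistent with) the original.

(c), (d)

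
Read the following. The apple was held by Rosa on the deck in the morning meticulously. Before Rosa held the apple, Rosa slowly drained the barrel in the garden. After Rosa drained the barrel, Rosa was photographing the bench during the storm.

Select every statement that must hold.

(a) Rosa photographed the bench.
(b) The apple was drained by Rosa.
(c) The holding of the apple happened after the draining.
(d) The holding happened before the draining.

(c)

(a) Not entailed — 'was photographing' is progressive on an accomplishment; it does not entail the completed 'photographed'.
(b) Not entailed — Rosa drained the barrel, not the apple; the apple belongs to the holding event.
(c) Entailed — the narrative places the draining before the holding.
(d) Not entailed — the narrative places the draining before the holding, not after.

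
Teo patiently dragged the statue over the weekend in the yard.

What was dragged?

'the statue' marks the patient of the dragging event.

the statue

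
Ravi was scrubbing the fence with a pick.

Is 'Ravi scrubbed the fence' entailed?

yes

'scrub' is atelic; if Ravi was scrubbing the fence, then Ravi scrubbed the fence (for some time).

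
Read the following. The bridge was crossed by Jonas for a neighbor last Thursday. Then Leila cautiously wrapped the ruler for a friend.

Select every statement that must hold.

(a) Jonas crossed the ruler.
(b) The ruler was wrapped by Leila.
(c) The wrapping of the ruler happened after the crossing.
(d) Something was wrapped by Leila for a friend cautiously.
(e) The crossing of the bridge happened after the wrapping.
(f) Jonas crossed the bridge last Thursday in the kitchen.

(b), (c), (d)

(a) Not entailed — Jonas crossed the bridge, not the ruler; the ruler belongs to the wrapping event.
(b) Entailed — dropping 'for a friend', 'cautiously' leaves a sub-description the original still satisfies.
(c) Entailed — the narrative places the crossing before the wrapping.
(d) Entailed — this follows by dropping conjuncts from the wrapping event's description.
(e) Not entailed — the narrative places the crossing before the wrapping, not after.
(f) Not entailed — 'in the kitchen' adds information not in the original event.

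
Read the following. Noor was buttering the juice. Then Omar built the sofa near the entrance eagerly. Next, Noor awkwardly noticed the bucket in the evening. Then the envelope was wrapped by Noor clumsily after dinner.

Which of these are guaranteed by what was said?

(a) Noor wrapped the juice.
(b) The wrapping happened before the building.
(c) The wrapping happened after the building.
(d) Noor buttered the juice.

(a) Not entailed — Noor wrapped the envelope, not the juice; the juice belongs to the buttering event.
(b) Not entailed — the narrative places the building before the wrapping, not after.
(c) Entailed — the narrative places the building before the wrapping.
(d) Not entailed — 'was buttering' is progressive on an accomplishment; it does not entail the completed 'buttered'.

(c)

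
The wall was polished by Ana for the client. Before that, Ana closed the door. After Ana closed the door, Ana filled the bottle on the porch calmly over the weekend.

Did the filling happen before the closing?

The narrative orders the closing before the filling.

no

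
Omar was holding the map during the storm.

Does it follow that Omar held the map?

yes

'hold' is atelic; if Omar was holding the map, then Omar held the map (for some time).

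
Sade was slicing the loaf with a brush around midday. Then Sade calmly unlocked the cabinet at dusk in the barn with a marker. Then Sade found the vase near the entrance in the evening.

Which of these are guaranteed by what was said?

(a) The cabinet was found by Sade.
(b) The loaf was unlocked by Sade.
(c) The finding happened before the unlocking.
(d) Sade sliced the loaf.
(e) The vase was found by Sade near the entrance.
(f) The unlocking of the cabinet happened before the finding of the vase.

(e), (f)

(a) Not entailed — Sade found the vase, not the cabinet; the cabinet belongs to the unlocking event.
(b) Not entailed — Sade unlocked the cabinet, not the loaf; the loaf belongs to the slicing event.
(c) Not entailed — the narrative places the unlocking before the finding, not after.
(d) Not entailed — 'was slicing' is progressive on an accomplishment; it does not entail the completed 'sliced'.
(e) Entailed — every conjunct here is already in the original finding event.
(f) Entailed — the narrative places the unlocking before the finding.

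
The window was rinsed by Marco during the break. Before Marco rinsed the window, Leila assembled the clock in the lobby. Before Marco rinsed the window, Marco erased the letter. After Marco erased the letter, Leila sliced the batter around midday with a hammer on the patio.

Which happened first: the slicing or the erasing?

the erasing

The connectives place the erasing before the slicing.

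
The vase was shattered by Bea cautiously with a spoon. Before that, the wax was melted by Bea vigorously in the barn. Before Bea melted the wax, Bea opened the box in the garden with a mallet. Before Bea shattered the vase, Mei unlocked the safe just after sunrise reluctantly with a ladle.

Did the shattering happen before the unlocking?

The narrative orders the unlocking before the shattering.

no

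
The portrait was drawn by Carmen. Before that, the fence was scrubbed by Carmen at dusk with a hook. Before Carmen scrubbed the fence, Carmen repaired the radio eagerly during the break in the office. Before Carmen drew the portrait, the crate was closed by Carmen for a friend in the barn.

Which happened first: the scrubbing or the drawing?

The connectives place the scrubbing before the drawing.

the scrubbing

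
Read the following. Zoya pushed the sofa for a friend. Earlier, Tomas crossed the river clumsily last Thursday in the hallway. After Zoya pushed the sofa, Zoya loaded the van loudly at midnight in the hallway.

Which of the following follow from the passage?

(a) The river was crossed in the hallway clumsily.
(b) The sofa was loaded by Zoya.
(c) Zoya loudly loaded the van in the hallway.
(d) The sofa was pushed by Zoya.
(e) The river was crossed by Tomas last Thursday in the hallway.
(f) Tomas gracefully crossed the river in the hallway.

(a) Entailed — this follows by dropping conjuncts from the crossing event's description.
(b) Not entailed — Zoya loaded the van, not the sofa; the sofa belongs to the pushing event.
(c) Entailed — every conjunct here is already in the original loading event.
(d) Entailed — this follows by dropping conjuncts from the pushing event's description.
(e) Entailed — the original entails any weakening of itself; this just drops 'clumsily'.
(f) Not entailed — 'gracefully' adds a manner not in (and inconsistent with) the original.

(a), (c), (d), (e)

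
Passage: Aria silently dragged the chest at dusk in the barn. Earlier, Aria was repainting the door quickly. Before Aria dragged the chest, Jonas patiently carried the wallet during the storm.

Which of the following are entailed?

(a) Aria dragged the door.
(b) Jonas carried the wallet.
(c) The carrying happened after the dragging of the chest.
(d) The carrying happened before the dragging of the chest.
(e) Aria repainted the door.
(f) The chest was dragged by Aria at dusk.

(b), (d), (f)

(a) Not entailed — Aria dragged the chest, not the door; the door belongs to the repainting event.
(b) Entailed — dropping 'patiently', 'during the storm' leaves a sub-description the original still satisfies.
(c) Not entailed — the narrative places the carrying before the dragging, not after.
(d) Entailed — the narrative places the carrying before the dragging.
(e) Not entailed — 'was repainting' is progressive on an accomplishment; it does not entail the completed 'repainted'.
(f) Entailed — the original entails any weakening of itself; this just drops 'in the barn', 'silently'.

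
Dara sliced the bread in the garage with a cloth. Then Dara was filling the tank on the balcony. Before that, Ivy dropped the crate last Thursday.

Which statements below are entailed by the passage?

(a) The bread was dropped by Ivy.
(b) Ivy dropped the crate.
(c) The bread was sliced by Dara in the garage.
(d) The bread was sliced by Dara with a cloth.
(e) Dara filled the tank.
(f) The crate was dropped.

(b), (c), (d), (f)

(a) Not entailed — Ivy dropped the crate, not the bread; the bread belongs to the slicing event.
(b) Entailed — dropping 'last Thursday' leaves a sub-description the original still satisfies.
(c) Entailed — every conjunct here is already in the original slicing event.
(d) Entailed — this follows by dropping conjuncts from the slicing event's description.
(e) Not entailed — 'was filling' is progressive on an accomplishment; it does not entail the completed 'filled'.
(f) Entailed — the original entails any weakening of itself; this just drops 'last Thursday' and generalizes the agent.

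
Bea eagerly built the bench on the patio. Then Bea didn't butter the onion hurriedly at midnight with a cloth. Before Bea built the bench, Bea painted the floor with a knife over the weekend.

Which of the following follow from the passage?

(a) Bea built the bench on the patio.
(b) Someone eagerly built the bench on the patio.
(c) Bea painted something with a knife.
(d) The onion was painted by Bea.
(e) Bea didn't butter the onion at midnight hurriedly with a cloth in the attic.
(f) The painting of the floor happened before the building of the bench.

(a), (b), (c), (e), (f)

(a) Entailed — dropping 'eagerly' leaves a sub-description the original still satisfies.
(b) Entailed — this follows by dropping conjuncts from the building event's description.
(c) Entailed — the original entails any weakening of itself; this just drops 'over the weekend' and generalizes the patient.
(d) Not entailed — Bea painted the floor, not the onion; the onion belongs to the buttering event.
(e) Entailed — under negation, adding a further restriction is entailed: if no such buttering event occurred, none occurred in the attic either.
(f) Entailed — the narrative places the painting before the building.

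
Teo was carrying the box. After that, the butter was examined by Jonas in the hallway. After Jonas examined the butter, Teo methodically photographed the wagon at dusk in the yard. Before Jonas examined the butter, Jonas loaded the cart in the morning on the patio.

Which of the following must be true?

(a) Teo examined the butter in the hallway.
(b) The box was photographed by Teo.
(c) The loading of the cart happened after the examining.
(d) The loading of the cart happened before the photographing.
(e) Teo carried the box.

(a) Not entailed — the passage has Jonas examining the butter, not Teo.
(b) Not entailed — Teo photographed the wagon, not the box; the box belongs to the carrying event.
(c) Not entailed — the narrative places the loading before the examining, not after.
(d) Entailed — the narrative places the loading before the photographing.
(e) Entailed — 'carry' is an activity; 'was carrying' entails that some carrying happened, so 'carried' holds.

(d), (e)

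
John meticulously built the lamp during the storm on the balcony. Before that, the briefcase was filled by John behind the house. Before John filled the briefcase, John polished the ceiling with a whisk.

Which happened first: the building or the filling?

The connectives place the filling before the building.

the filling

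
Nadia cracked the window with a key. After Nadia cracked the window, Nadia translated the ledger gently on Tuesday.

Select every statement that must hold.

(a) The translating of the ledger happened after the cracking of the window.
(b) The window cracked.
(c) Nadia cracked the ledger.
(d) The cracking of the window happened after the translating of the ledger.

(a), (b)

(a) Entailed — the narrative places the cracking before the translating.
(b) Entailed — 'Nadia cracked the window' is causative; it entails the inchoative 'the window cracked'.
(c) Not entailed — Nadia cracked the window, not the ledger; the ledger belongs to the translating event.
(d) Not entailed — the narrative places the cracking before the translating, not after.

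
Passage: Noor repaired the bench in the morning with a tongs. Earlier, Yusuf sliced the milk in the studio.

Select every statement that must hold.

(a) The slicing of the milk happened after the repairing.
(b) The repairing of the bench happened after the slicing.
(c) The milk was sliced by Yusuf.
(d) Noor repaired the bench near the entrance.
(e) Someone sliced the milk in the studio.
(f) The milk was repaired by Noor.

(b), (c), (e)

(a) Not entailed — the narrative places the slicing before the repairing, not after.
(b) Entailed — the narrative places the slicing before the repairing.
(c) Entailed — dropping 'in the studio' leaves a sub-description the original still satisfies.
(d) Not entailed — 'near the entrance' adds information not in the original event.
(e) Entailed — generalizing the agent leaves a sub-description the original still satisfies.
(f) Not entailed — Noor repaired the bench, not the milk; the milk belongs to the slicing event.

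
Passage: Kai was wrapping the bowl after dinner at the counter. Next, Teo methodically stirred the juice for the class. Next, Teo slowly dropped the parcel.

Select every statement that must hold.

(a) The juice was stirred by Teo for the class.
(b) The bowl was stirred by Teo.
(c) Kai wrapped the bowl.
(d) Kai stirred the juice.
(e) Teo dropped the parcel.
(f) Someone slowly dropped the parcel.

(a) Entailed — this follows by dropping conjuncts from the stirring event's description.
(b) Not entailed — Teo stirred the juice, not the bowl; the bowl belongs to the wrapping event.
(c) Not entailed — 'was wrapping' is progressive on an accomplishment; it does not entail the completed 'wrapped'.
(d) Not entailed — the passage has Teo stirring the juice, not Kai.
(e) Entailed — the original entails any weakening of itself; this just drops 'slowly'.
(f) Entailed — every conjunct here is already in the original dropping event.

(a), (e), (f)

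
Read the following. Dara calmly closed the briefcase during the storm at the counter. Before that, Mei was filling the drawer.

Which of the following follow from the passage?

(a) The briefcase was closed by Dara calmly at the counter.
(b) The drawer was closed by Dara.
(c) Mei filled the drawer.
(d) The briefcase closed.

(a), (d)

(a) Entailed — dropping 'during the storm' leaves a sub-description the original still satisfies.
(b) Not entailed — Dara closed the briefcase, not the drawer; the drawer belongs to the filling event.
(c) Not entailed — 'was filling' is progressive on an accomplishment; it does not entail the completed 'filled'.
(d) Entailed — 'Dara closed the briefcase' is causative; it entails the inchoative 'the briefcase closed'.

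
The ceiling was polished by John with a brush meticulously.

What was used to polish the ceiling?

a brush

'with a brush' marks the instrument of the polishing event.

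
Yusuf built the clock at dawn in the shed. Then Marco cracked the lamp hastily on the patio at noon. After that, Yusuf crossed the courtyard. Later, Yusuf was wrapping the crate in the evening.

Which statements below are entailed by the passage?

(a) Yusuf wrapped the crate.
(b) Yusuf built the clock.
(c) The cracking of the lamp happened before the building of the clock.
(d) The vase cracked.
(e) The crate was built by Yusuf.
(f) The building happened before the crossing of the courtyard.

(a) Not entailed — 'was wrapping' is progressive on an accomplishment; it does not entail the completed 'wrapped'.
(b) Entailed — the original entails any weakening of itself; this just drops 'at dawn', 'in the shed'.
(c) Not entailed — the narrative places the building before the cracking, not after.
(d) Not entailed — the lamp is what cracked, not the vase.
(e) Not entailed — Yusuf built the clock, not the crate; the crate belongs to the wrapping event.
(f) Entailed — the narrative places the building before the crossing.

(b), (f)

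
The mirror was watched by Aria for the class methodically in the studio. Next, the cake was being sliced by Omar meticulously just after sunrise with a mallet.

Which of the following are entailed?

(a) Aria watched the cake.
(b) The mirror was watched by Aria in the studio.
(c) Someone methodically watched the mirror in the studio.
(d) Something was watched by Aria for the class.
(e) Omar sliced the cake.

(a) Not entailed — Aria watched the mirror, not the cake; the cake belongs to the slicing event.
(b) Entailed — the original entails any weakening of itself; this just drops 'methodically', 'for the class'.
(c) Entailed — dropping 'for the class' and generalizing the agent leaves a sub-description the original still satisfies.
(d) Entailed — every conjunct here is already in the original watching event.
(e) Not entailed — 'was slicing' is progressive on an accomplishment; it does not entail the completed 'sliced'.

(b), (c), (d)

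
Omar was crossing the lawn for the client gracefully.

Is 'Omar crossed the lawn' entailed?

'was crossing' is progressive; for an accomplishment like 'cross the lawn', it doesn't entail completion.

no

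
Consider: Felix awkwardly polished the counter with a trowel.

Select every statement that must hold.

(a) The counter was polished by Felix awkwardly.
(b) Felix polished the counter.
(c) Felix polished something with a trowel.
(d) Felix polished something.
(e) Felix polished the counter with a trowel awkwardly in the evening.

(a), (b), (c), (d)

(a) Entailed — every conjunct here is already in the original polishing event.
(b) Entailed — this follows by dropping conjuncts from the polishing event's description.
(c) Entailed — the original entails any weakening of itself; this just drops 'awkwardly' and generalizes the patient.
(d) Entailed — dropping 'awkwardly', 'with a trowel' and generalizing the patient leaves a sub-description the original still satisfies.
(e) Not entailed — 'in the evening' adds information not in the original event.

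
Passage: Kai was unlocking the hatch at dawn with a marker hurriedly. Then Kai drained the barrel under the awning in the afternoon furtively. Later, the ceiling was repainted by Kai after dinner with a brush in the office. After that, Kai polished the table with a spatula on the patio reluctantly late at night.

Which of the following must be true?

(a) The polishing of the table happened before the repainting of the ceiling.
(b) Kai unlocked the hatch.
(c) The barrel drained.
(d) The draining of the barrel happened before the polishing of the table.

(a) Not entailed — the narrative places the repainting before the polishing, not after.
(b) Not entailed — 'was unlocking' is progressive on an accomplishment; it does not entail the completed 'unlocked'.
(c) Entailed — 'Kai drained the barrel' is causative; it entails the inchoative 'the barrel drained'.
(d) Entailed — the narrative places the draining before the polishing.

(c), (d)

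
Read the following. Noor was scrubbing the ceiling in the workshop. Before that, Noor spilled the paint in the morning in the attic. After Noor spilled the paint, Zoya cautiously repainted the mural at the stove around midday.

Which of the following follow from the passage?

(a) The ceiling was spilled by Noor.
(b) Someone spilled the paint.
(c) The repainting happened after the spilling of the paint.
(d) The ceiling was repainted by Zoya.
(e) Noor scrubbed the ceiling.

(a) Not entailed — Noor spilled the paint, not the ceiling; the ceiling belongs to the scrubbing event.
(b) Entailed — this follows by dropping conjuncts from the spilling event's description.
(c) Entailed — the narrative places the spilling before the repainting.
(d) Not entailed — Zoya repainted the mural, not the ceiling; the ceiling belongs to the scrubbing event.
(e) Entailed — 'scrub' is an activity; 'was scrubbing' entails that some scrubbing happened, so 'scrubbed' holds.

(b), (c), (e)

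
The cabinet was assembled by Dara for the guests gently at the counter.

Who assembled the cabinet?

Dara

'Dara' marks the agent of the assembling event.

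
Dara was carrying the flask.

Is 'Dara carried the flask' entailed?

yes

'carry' is atelic; if Dara was carrying the flask, then Dara carried the flask (for some time).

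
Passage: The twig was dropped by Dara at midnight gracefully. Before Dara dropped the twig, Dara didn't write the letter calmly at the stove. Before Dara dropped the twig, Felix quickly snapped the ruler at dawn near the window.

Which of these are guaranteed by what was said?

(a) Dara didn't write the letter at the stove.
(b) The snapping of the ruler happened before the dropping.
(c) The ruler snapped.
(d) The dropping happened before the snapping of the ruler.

(b), (c)

(a) Not entailed — dropping 'calmly' under negation is not valid — the original leaves open that Dara wrote the letter some other way.
(b) Entailed — the narrative places the snapping before the dropping.
(c) Entailed — 'Felix snapped the ruler' is causative; it entails the inchoative 'the ruler snapped'.
(d) Not entailed — the narrative places the snapping before the dropping, not after.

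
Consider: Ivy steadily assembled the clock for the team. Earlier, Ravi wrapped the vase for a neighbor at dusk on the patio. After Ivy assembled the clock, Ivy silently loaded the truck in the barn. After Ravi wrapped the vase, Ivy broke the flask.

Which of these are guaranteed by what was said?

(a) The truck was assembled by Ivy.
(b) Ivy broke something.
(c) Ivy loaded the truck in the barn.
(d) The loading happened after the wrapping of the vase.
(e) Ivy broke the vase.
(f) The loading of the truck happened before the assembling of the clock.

(b), (c), (d)

(a) Not entailed — Ivy assembled the clock, not the truck; the truck belongs to the loading event.
(b) Entailed — this follows by dropping conjuncts from the breaking event's description.
(c) Entailed — this follows by dropping conjuncts from the loading event's description.
(d) Entailed — the narrative places the wrapping before the loading.
(e) Not entailed — Ivy broke the flask, not the vase; the vase belongs to the wrapping event.
(f) Not entailed — the narrative places the assembling before the loading, not after.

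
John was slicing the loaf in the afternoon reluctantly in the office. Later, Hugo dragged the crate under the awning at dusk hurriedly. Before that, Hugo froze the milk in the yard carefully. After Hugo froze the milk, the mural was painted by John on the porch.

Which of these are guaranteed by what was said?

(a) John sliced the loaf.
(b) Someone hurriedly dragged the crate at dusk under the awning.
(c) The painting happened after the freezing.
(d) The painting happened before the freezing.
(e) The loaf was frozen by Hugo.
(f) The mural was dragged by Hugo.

(a) Not entailed — 'was slicing' is progressive on an accomplishment; it does not entail the completed 'sliced'.
(b) Entailed — this follows by dropping conjuncts from the dragging event's description.
(c) Entailed — the narrative places the freezing before the painting.
(d) Not entailed — the narrative places the freezing before the painting, not after.
(e) Not entailed — Hugo froze the milk, not the loaf; the loaf belongs to the slicing event.
(f) Not entailed — Hugo dragged the crate, not the mural; the mural belongs to the painting event.

(b), (c)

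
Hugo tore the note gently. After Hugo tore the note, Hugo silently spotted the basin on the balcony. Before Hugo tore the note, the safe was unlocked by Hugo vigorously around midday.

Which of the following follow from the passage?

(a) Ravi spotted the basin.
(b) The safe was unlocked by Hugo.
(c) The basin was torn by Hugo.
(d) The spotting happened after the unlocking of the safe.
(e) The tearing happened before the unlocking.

(a) Not entailed — the passage has Hugo spotting the basin, not Ravi.
(b) Entailed — this follows by dropping conjuncts from the unlocking event's description.
(c) Not entailed — Hugo tore the note, not the basin; the basin belongs to the spotting event.
(d) Entailed — the narrative places the unlocking before the spotting.
(e) Not entailed — the narrative places the unlocking before the tearing, not after.

(b), (d)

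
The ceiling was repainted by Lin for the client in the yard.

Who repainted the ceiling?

Lin

'Lin' marks the agent of the repainting event.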